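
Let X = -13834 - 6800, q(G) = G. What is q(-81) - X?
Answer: 20553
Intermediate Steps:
X = -20634
q(-81) - X = -81 - 1*(-20634) = -81 + 20634 = 20553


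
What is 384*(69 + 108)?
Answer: 67968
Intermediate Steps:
384*(69 + 108) = 384*177 = 67968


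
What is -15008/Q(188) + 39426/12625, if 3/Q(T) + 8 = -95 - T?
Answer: 18379211426/12625 ≈ 1.4558e+6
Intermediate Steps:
Q(T) = 3/(-103 - T) (Q(T) = 3/(-8 + (-95 - T)) = 3/(-103 - T))
-15008/Q(188) + 39426/12625 = -15008/((-3/(103 + 188))) + 39426/12625 = -15008/((-3/291)) + 39426*(1/12625) = -15008/((-3*1/291)) + 39426/12625 = -15008/(-1/97) + 39426/12625 = -15008*(-97) + 39426/12625 = 1455776 + 39426/12625 = 18379211426/12625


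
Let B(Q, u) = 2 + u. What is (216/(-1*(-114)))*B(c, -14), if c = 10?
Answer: -432/19 ≈ -22.737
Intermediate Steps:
(216/(-1*(-114)))*B(c, -14) = (216/(-1*(-114)))*(2 - 14) = (216/114)*(-12) = ((1/114)*216)*(-12) = (36/19)*(-12) = -432/19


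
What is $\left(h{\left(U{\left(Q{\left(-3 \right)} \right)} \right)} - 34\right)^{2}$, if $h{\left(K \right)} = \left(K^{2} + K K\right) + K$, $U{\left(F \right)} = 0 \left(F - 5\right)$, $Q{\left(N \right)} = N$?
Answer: $1156$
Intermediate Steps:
$U{\left(F \right)} = 0$ ($U{\left(F \right)} = 0 \left(-5 + F\right) = 0$)
$h{\left(K \right)} = K + 2 K^{2}$ ($h{\left(K \right)} = \left(K^{2} + K^{2}\right) + K = 2 K^{2} + K = K + 2 K^{2}$)
$\left(h{\left(U{\left(Q{\left(-3 \right)} \right)} \right)} - 34\right)^{2} = \left(0 \left(1 + 2 \cdot 0\right) - 34\right)^{2} = \left(0 \left(1 + 0\right) - 34\right)^{2} = \left(0 \cdot 1 - 34\right)^{2} = \left(0 - 34\right)^{2} = \left(-34\right)^{2} = 1156$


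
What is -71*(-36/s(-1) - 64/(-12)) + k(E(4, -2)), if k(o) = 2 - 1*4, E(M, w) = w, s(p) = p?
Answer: -8810/3 ≈ -2936.7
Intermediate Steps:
k(o) = -2 (k(o) = 2 - 4 = -2)
-71*(-36/s(-1) - 64/(-12)) + k(E(4, -2)) = -71*(-36/(-1) - 64/(-12)) - 2 = -71*(-36*(-1) - 64*(-1/12)) - 2 = -71*(36 + 16/3) - 2 = -71*124/3 - 2 = -8804/3 - 2 = -8810/3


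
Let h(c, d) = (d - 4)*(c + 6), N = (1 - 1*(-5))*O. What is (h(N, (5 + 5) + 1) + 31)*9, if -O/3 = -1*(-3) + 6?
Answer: -9549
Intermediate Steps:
O = -27 (O = -3*(-1*(-3) + 6) = -3*(3 + 6) = -3*9 = -27)
N = -162 (N = (1 - 1*(-5))*(-27) = (1 + 5)*(-27) = 6*(-27) = -162)
h(c, d) = (-4 + d)*(6 + c)
(h(N, (5 + 5) + 1) + 31)*9 = ((-24 - 4*(-162) + 6*((5 + 5) + 1) - 162*((5 + 5) + 1)) + 31)*9 = ((-24 + 648 + 6*(10 + 1) - 162*(10 + 1)) + 31)*9 = ((-24 + 648 + 6*11 - 162*11) + 31)*9 = ((-24 + 648 + 66 - 1782) + 31)*9 = (-1092 + 31)*9 = -1061*9 = -9549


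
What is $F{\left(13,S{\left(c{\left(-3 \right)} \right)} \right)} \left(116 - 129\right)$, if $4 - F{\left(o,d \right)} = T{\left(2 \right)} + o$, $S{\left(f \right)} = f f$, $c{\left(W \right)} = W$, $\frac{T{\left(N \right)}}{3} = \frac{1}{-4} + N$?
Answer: $\frac{741}{4} \approx 185.25$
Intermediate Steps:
$T{\left(N \right)} = - \frac{3}{4} + 3 N$ ($T{\left(N \right)} = 3 \left(\frac{1}{-4} + N\right) = 3 \left(- \frac{1}{4} + N\right) = - \frac{3}{4} + 3 N$)
$S{\left(f \right)} = f^{2}$
$F{\left(o,d \right)} = - \frac{5}{4} - o$ ($F{\left(o,d \right)} = 4 - \left(\left(- \frac{3}{4} + 3 \cdot 2\right) + o\right) = 4 - \left(\left(- \frac{3}{4} + 6\right) + o\right) = 4 - \left(\frac{21}{4} + o\right) = - \frac{5}{4} - o$)
$F{\left(13,S{\left(c{\left(-3 \right)} \right)} \right)} \left(116 - 129\right) = \left(- \frac{5}{4} - 13\right) \left(116 - 129\right) = \left(- \frac{5}{4} - 13\right) \left(-13\right) = \left(- \frac{57}{4}\right) \left(-13\right) = \frac{741}{4}$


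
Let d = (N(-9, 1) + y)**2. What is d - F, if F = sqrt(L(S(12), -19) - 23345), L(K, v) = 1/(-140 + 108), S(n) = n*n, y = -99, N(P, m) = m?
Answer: 9604 - I*sqrt(1494082)/8 ≈ 9604.0 - 152.79*I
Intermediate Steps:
S(n) = n**2
L(K, v) = -1/32 (L(K, v) = 1/(-32) = -1/32)
F = I*sqrt(1494082)/8 (F = sqrt(-1/32 - 23345) = sqrt(-747041/32) = I*sqrt(1494082)/8 ≈ 152.79*I)
d = 9604 (d = (1 - 99)**2 = (-98)**2 = 9604)
d - F = 9604 - I*sqrt(1494082)/8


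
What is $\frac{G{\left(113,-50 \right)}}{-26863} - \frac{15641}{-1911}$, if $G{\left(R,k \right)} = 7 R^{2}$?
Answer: $\frac{249353270}{51335193} \approx 4.8574$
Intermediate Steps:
$\frac{G{\left(113,-50 \right)}}{-26863} - \frac{15641}{-1911} = \frac{7 \cdot 113^{2}}{-26863} - \frac{15641}{-1911} = 7 \cdot 12769 \left(- \frac{1}{26863}\right) - - \frac{15641}{1911} = 89383 \left(- \frac{1}{26863}\right) + \frac{15641}{1911} = - \frac{89383}{26863} + \frac{15641}{1911} = \frac{249353270}{51335193}$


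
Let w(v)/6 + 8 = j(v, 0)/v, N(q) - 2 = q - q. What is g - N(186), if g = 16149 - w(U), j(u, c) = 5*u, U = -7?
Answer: 16165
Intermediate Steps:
N(q) = 2 (N(q) = 2 + (q - q) = 2 + 0 = 2)
w(v) = -18 (w(v) = -48 + 6*((5*v)/v) = -48 + 6*5 = -48 + 30 = -18)
g = 16167 (g = 16149 - 1*(-18) = 16149 + 18 = 16167)
g - N(186) = 16167 - 1*2 = 16167 - 2 = 16165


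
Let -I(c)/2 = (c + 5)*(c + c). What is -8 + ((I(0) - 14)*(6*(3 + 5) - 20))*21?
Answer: -8240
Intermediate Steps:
I(c) = -4*c*(5 + c) (I(c) = -2*(c + 5)*(c + c) = -2*(5 + c)*2*c = -4*c*(5 + c))
-8 + ((I(0) - 14)*(6*(3 + 5) - 20))*21 = -8 + ((-4*0*(5 + 0) - 14)*(6*(3 + 5) - 20))*21 = -8 + ((-4*0*5 - 14)*(6*8 - 20))*21 = -8 + ((0 - 14)*(48 - 20))*21 = -8 - 14*28*21 = -8 - 392*21 = -8 - 8232 = -8240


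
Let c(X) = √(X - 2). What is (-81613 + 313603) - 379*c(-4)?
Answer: 231990 - 379*I*√6 ≈ 2.3199e+5 - 928.36*I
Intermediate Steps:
c(X) = √(-2 + X)
(-81613 + 313603) - 379*c(-4) = (-81613 + 313603) - 379*√(-2 - 4) = 231990 - 379*I*√6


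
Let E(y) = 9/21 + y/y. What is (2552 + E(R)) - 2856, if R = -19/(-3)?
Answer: -2118/7 ≈ -302.57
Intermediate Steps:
R = 19/3 (R = -19*(-1/3) = 19/3 ≈ 6.3333)
E(y) = 10/7 (E(y) = 9*(1/21) + 1 = 3/7 + 1 = 10/7)
(2552 + E(R)) - 2856 = (2552 + 10/7) - 2856 = 17874/7 - 2856 = -2118/7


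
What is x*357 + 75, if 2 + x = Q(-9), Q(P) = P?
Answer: -3852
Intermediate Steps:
x = -11 (x = -2 - 9 = -11)
x*357 + 75 = -11*357 + 75 = -3927 + 75 = -3852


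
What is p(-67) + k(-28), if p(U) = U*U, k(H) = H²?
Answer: 5273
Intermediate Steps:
p(U) = U²
p(-67) + k(-28) = (-67)² + (-28)² = 4489 + 784 = 5273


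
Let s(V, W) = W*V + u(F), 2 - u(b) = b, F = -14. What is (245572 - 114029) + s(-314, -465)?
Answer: 277569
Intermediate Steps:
u(b) = 2 - b
s(V, W) = 16 + V*W (s(V, W) = W*V + (2 - 1*(-14)) = V*W + (2 + 14) = V*W + 16 = 16 + V*W)
(245572 - 114029) + s(-314, -465) = (245572 - 114029) + (16 - 314*(-465)) = 131543 + (16 + 146010) = 131543 + 146026 = 277569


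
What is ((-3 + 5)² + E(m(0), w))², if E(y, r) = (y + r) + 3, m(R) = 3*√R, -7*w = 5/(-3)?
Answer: 23104/441 ≈ 52.390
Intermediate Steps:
w = 5/21 (w = -5/(7*(-3)) = -5*(-1)/(7*3) = -⅐*(-5/3) = 5/21 ≈ 0.23810)
E(y, r) = 3 + r + y (E(y, r) = (r + y) + 3 = 3 + r + y)
((-3 + 5)² + E(m(0), w))² = ((-3 + 5)² + (3 + 5/21 + 3*√0))² = (2² + (3 + 5/21 + 3*0))² = (4 + (3 + 5/21 + 0))² = (4 + 68/21)² = (152/21)² = 23104/441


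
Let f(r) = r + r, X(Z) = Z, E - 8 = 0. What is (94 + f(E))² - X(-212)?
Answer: 12312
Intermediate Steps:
E = 8 (E = 8 + 0 = 8)
f(r) = 2*r
(94 + f(E))² - X(-212) = (94 + 2*8)² - 1*(-212) = (94 + 16)² + 212 = 110² + 212 = 12100 + 212 = 12312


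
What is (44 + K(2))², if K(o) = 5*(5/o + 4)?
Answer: 23409/4 ≈ 5852.3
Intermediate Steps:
K(o) = 20 + 25/o (K(o) = 5*(4 + 5/o) = 20 + 25/o)
(44 + K(2))² = (44 + (20 + 25/2))² = (44 + 65/2)² = (153/2)² = 23409/4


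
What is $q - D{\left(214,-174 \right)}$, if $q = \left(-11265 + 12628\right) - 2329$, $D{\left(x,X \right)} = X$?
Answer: $-792$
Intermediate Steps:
$q = -966$ ($q = 1363 - 2329 = -966$)
$q - D{\left(214,-174 \right)} = -966 - -174 = -966 + 174 = -792$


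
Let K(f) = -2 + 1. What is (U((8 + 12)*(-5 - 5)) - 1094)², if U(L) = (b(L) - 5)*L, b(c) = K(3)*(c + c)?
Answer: 6415048836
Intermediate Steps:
K(f) = -1
b(c) = -2*c (b(c) = -(c + c) = -2*c)
U(L) = L*(-5 - 2*L) (U(L) = (-2*L - 5)*L = (-5 - 2*L)*L = L*(-5 - 2*L))
(U((8 + 12)*(-5 - 5)) - 1094)² = (((8 + 12)*(-5 - 5))*(-5 - 2*(8 + 12)*(-5 - 5)) - 1094)² = ((20*(-10))*(-5 - 40*(-10)) - 1094)² = (-200*(-5 - 2*(-200)) - 1094)² = (-200*(-5 + 400) - 1094)² = (-200*395 - 1094)² = (-79000 - 1094)² = (-80094)² = 6415048836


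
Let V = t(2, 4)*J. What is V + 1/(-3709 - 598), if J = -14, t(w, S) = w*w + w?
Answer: -361789/4307 ≈ -84.000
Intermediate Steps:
t(w, S) = w + w**2 (t(w, S) = w**2 + w = w + w**2)
V = -84 (V = (2*(1 + 2))*(-14) = (2*3)*(-14) = 6*(-14) = -84)
V + 1/(-3709 - 598) = -84 + 1/(-3709 - 598) = -84 + 1/(-4307) = -84 - 1/4307 = -361789/4307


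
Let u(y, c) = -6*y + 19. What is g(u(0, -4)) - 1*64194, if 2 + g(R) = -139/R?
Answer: -1219863/19 ≈ -64203.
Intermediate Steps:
u(y, c) = 19 - 6*y
g(R) = -2 - 139/R
g(u(0, -4)) - 1*64194 = (-2 - 139/(19 - 6*0)) - 1*64194 = (-2 - 139/(19 + 0)) - 64194 = (-2 - 139/19) - 64194 = -177/19 - 64194 = -1219863/19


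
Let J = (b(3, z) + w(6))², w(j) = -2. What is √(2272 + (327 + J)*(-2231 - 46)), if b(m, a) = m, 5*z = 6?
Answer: 2*I*√186146 ≈ 862.89*I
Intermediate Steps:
z = 6/5 (z = (⅕)*6 = 6/5 ≈ 1.2000)
J = 1 (J = (3 - 2)² = 1² = 1)
√(2272 + (327 + J)*(-2231 - 46)) = √(2272 + (327 + 1)*(-2231 - 46)) = √(2272 + 328*(-2277)) = √(2272 - 746856) = √(-744584) = 2*I*√186146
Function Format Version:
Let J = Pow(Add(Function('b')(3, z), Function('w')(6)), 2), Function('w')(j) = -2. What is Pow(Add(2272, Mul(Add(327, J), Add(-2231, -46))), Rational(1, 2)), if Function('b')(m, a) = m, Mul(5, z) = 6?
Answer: Mul(2, I, Pow(186146, Rational(1, 2))) ≈ Mul(862.89, I)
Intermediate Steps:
z = Rational(6, 5) (z = Mul(Rational(1, 5), 6) = Rational(6, 5) ≈ 1.2000)
J = 1 (J = Pow(Add(3, -2), 2) = Pow(1, 2) = 1)
Pow(Add(2272, Mul(Add(327, J), Add(-2231, -46))), Rational(1, 2)) = Pow(Add(2272, Mul(Add(327, 1), Add(-2231, -46))), Rational(1, 2)) = Pow(Add(2272, Mul(328, -2277)), Rational(1, 2)) = Pow(Add(2272, -746856), Rational(1, 2)) = Pow(-744584, Rational(1, 2)) = Mul(2, I, Pow(186146, Rational(1, 2)))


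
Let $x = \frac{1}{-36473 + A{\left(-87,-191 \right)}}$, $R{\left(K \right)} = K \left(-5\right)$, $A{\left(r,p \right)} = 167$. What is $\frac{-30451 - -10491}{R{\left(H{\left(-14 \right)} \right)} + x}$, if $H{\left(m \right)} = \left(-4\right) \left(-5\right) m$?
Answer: $- \frac{724667760}{50828399} \approx -14.257$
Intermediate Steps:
$H{\left(m \right)} = 20 m$
$R{\left(K \right)} = - 5 K$
$x = - \frac{1}{36306}$ ($x = \frac{1}{-36473 + 167} = \frac{1}{-36306} = - \frac{1}{36306} \approx -2.7544 \cdot 10^{-5}$)
$\frac{-30451 - -10491}{R{\left(H{\left(-14 \right)} \right)} + x} = \frac{-30451 - -10491}{- 5 \cdot 20 \left(-14\right) - \frac{1}{36306}} = \frac{-30451 + \left(-6150 + 16641\right)}{\left(-5\right) \left(-280\right) - \frac{1}{36306}} = \frac{-30451 + 10491}{1400 - \frac{1}{36306}} = - \frac{19960}{\frac{50828399}{36306}} = \left(-19960\right) \frac{36306}{50828399} = - \frac{724667760}{50828399}$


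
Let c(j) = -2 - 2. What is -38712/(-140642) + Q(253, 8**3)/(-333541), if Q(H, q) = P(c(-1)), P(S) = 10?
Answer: 6455316386/23454936661 ≈ 0.27522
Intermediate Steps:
c(j) = -4
Q(H, q) = 10
-38712/(-140642) + Q(253, 8**3)/(-333541) = -38712/(-140642) + 10/(-333541) = -38712*(-1/140642) + 10*(-1/333541) = 19356/70321 - 10/333541 = 6455316386/23454936661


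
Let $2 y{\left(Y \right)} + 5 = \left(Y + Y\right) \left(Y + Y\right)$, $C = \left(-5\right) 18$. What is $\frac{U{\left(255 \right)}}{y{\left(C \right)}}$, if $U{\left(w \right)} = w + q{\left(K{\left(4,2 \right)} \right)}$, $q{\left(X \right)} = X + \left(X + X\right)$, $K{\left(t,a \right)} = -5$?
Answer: $\frac{96}{6479} \approx 0.014817$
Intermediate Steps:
$q{\left(X \right)} = 3 X$ ($q{\left(X \right)} = X + 2 X = 3 X$)
$C = -90$
$y{\left(Y \right)} = - \frac{5}{2} + 2 Y^{2}$ ($y{\left(Y \right)} = - \frac{5}{2} + \frac{\left(Y + Y\right) \left(Y + Y\right)}{2} = - \frac{5}{2} + \frac{2 Y 2 Y}{2} = - \frac{5}{2} + \frac{4 Y^{2}}{2} = - \frac{5}{2} + 2 Y^{2}$)
$U{\left(w \right)} = -15 + w$ ($U{\left(w \right)} = w + 3 \left(-5\right) = w - 15 = -15 + w$)
$\frac{U{\left(255 \right)}}{y{\left(C \right)}} = \frac{-15 + 255}{- \frac{5}{2} + 2 \left(-90\right)^{2}} = \frac{240}{- \frac{5}{2} + 2 \cdot 8100} = \frac{240}{- \frac{5}{2} + 16200} = \frac{240}{\frac{32395}{2}} = 240 \cdot \frac{2}{32395} = \frac{96}{6479}$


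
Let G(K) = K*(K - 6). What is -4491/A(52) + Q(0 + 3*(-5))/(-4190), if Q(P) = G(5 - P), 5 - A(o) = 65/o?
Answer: -2509112/2095 ≈ -1197.7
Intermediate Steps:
A(o) = 5 - 65/o
G(K) = K*(-6 + K)
Q(P) = (-1 - P)*(5 - P) (Q(P) = (5 - P)*(-6 + (5 - P)) = (5 - P)*(-1 - P) = (-1 - P)*(5 - P))
-4491/A(52) + Q(0 + 3*(-5))/(-4190) = -4491/(5 - 65/52) + ((1 + (0 + 3*(-5)))*(-5 + (0 + 3*(-5))))/(-4190) = -4491/(5 - 65*1/52) + ((1 + (0 - 15))*(-5 + (0 - 15)))*(-1/4190) = -4491/(5 - 5/4) + ((1 - 15)*(-5 - 15))*(-1/4190) = -4491/15/4 - 14*(-20)*(-1/4190) = -4491*4/15 + 280*(-1/4190) = -5988/5 - 28/419 = -2509112/2095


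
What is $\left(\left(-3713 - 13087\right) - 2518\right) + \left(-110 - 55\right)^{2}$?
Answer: $7907$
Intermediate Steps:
$\left(\left(-3713 - 13087\right) - 2518\right) + \left(-110 - 55\right)^{2} = \left(-16800 - 2518\right) + \left(-165\right)^{2} = -19318 + 27225 = 7907$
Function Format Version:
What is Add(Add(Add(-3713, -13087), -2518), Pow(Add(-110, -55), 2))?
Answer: 7907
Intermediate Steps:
Add(Add(Add(-3713, -13087), -2518), Pow(Add(-110, -55), 2)) = Add(Add(-16800, -2518), Pow(-165, 2)) = Add(-19318, 27225) = 7907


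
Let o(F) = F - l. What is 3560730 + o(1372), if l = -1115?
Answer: 3563217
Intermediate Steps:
o(F) = 1115 + F (o(F) = F - 1*(-1115) = F + 1115 = 1115 + F)
3560730 + o(1372) = 3560730 + (1115 + 1372) = 3560730 + 2487 = 3563217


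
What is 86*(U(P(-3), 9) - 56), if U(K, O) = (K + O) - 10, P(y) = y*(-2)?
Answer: -4386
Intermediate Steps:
P(y) = -2*y
U(K, O) = -10 + K + O
86*(U(P(-3), 9) - 56) = 86*((-10 - 2*(-3) + 9) - 56) = 86*((-10 + 6 + 9) - 56) = 86*(5 - 56) = 86*(-51) = -4386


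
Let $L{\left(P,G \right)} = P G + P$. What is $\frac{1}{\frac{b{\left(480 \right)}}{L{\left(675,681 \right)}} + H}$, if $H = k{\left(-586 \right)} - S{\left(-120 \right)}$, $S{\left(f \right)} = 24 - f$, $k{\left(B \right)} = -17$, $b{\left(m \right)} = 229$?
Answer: $- \frac{460350}{74116121} \approx -0.0062112$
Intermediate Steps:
$L{\left(P,G \right)} = P + G P$ ($L{\left(P,G \right)} = G P + P = P + G P$)
$H = -161$ ($H = -17 - \left(24 - -120\right) = -17 - \left(24 + 120\right) = -17 - 144 = -161$)
$\frac{1}{\frac{b{\left(480 \right)}}{L{\left(675,681 \right)}} + H} = \frac{1}{\frac{229}{675 \left(1 + 681\right)} - 161} = \frac{1}{\frac{229}{675 \cdot 682} - 161} = \frac{1}{\frac{229}{460350} - 161} = \frac{1}{- \frac{74116121}{460350}} = - \frac{460350}{74116121}$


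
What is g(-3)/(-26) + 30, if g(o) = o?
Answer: 783/26 ≈ 30.115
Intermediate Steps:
g(-3)/(-26) + 30 = -3/(-26) + 30 = -1/26*(-3) + 30 = 3/26 + 30 = 783/26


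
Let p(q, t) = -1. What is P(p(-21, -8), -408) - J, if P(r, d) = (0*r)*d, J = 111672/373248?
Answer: -517/1728 ≈ -0.29919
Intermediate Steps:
J = 517/1728 (J = 111672*(1/373248) = 517/1728 ≈ 0.29919)
P(r, d) = 0 (P(r, d) = 0*d = 0)
P(p(-21, -8), -408) - J = 0 - 1*517/1728 = 0 - 517/1728 = -517/1728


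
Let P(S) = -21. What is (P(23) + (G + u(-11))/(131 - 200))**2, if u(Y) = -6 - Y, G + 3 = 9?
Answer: 2131600/4761 ≈ 447.72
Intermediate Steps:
G = 6 (G = -3 + 9 = 6)
(P(23) + (G + u(-11))/(131 - 200))**2 = (-21 + (6 + (-6 - 1*(-11)))/(131 - 200))**2 = (-21 + (6 + (-6 + 11))/(-69))**2 = (-21 + (6 + 5)*(-1/69))**2 = (-21 + 11*(-1/69))**2 = (-21 - 11/69)**2 = (-1460/69)**2 = 2131600/4761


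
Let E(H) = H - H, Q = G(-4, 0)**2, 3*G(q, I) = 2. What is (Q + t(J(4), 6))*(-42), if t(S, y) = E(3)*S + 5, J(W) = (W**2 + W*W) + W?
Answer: -686/3 ≈ -228.67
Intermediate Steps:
J(W) = W + 2*W**2 (J(W) = (W**2 + W**2) + W = 2*W**2 + W = W + 2*W**2)
G(q, I) = 2/3 (G(q, I) = (1/3)*2 = 2/3)
Q = 4/9 (Q = (2/3)**2 = 4/9 ≈ 0.44444)
E(H) = 0
t(S, y) = 5 (t(S, y) = 0*S + 5 = 0 + 5 = 5)
(Q + t(J(4), 6))*(-42) = (4/9 + 5)*(-42) = (49/9)*(-42) = -686/3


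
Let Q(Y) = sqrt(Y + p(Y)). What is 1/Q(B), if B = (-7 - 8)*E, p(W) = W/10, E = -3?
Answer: sqrt(22)/33 ≈ 0.14213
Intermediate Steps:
p(W) = W/10 (p(W) = W*(1/10) = W/10)
B = 45 (B = (-7 - 8)*(-3) = -15*(-3) = 45)
Q(Y) = sqrt(110)*sqrt(Y)/10 (Q(Y) = sqrt(Y + Y/10) = sqrt(11*Y/10) = sqrt(110)*sqrt(Y)/10)
1/Q(B) = 1/(sqrt(110)*sqrt(45)/10) = 1/(sqrt(110)*(3*sqrt(5))/10) = 1/(3*sqrt(22)/2) = sqrt(22)/33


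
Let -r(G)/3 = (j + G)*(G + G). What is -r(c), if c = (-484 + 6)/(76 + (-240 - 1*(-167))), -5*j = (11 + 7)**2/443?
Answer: 1013113352/6645 ≈ 1.5246e+5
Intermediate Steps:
j = -324/2215 (j = -(11 + 7)**2/(5*443) = -18**2/(5*443) = -324/(5*443) = -1/5*324/443 = -324/2215 ≈ -0.14628)
c = -478/3 (c = -478/(76 + (-240 + 167)) = -478/(76 - 73) = -478/3 ≈ -159.33)
r(G) = -6*G*(-324/2215 + G) (r(G) = -3*(-324/2215 + G)*(G + G) = -3*(-324/2215 + G)*2*G = -6*G*(-324/2215 + G))
-r(c) = -6*(-478)*(324 - 2215*(-478/3))/(2215*3) = -6*(-478)*(324 + 1058770/3)/(2215*3) = -6*(-478)*1059742/(2215*3*3) = -1*(-1013113352/6645) = 1013113352/6645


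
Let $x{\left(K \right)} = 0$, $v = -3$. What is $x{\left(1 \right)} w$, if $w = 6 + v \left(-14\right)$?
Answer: $0$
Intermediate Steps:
$w = 48$ ($w = 6 - -42 = 6 + 42 = 48$)
$x{\left(1 \right)} w = 0 \cdot 48 = 0$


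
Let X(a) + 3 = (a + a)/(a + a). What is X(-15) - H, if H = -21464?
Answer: 21462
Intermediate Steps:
X(a) = -2 (X(a) = -3 + (a + a)/(a + a) = -3 + (2*a)/((2*a)) = -3 + (2*a)*(1/(2*a)) = -3 + 1 = -2)
X(-15) - H = -2 - 1*(-21464) = -2 + 21464 = 21462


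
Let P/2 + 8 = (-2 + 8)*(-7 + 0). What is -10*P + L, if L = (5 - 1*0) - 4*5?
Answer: 985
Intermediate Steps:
P = -100 (P = -16 + 2*((-2 + 8)*(-7 + 0)) = -16 + 2*(6*(-7)) = -16 + 2*(-42) = -16 - 84 = -100)
L = -15 (L = (5 + 0) - 20 = 5 - 20 = -15)
-10*P + L = -10*(-100) - 15 = 1000 - 15 = 985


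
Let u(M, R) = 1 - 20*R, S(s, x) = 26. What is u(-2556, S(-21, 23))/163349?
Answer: -519/163349 ≈ -0.0031772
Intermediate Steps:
u(-2556, S(-21, 23))/163349 = (1 - 20*26)/163349 = (1 - 520)*(1/163349) = -519*1/163349 = -519/163349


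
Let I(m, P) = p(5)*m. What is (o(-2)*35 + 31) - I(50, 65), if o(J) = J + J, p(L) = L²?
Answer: -1359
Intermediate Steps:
o(J) = 2*J
I(m, P) = 25*m (I(m, P) = 5²*m = 25*m)
(o(-2)*35 + 31) - I(50, 65) = ((2*(-2))*35 + 31) - 25*50 = (-4*35 + 31) - 1*1250 = (-140 + 31) - 1250 = -109 - 1250 = -1359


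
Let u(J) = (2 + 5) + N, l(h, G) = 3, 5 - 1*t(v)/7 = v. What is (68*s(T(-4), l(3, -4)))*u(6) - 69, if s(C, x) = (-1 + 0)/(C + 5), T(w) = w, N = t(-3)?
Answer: -4353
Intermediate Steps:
t(v) = 35 - 7*v
N = 56 (N = 35 - 7*(-3) = 35 + 21 = 56)
s(C, x) = -1/(5 + C)
u(J) = 63 (u(J) = (2 + 5) + 56 = 7 + 56 = 63)
(68*s(T(-4), l(3, -4)))*u(6) - 69 = (68*(-1/(5 - 4)))*63 - 69 = (68*(-1/1))*63 - 69 = (68*(-1*1))*63 - 69 = (68*(-1))*63 - 69 = -68*63 - 69 = -4284 - 69 = -4353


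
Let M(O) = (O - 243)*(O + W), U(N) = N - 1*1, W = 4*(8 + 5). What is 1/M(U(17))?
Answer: -1/15436 ≈ -6.4784e-5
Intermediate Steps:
W = 52 (W = 4*13 = 52)
U(N) = -1 + N (U(N) = N - 1 = -1 + N)
M(O) = (-243 + O)*(52 + O) (M(O) = (O - 243)*(O + 52) = (-243 + O)*(52 + O))
1/M(U(17)) = 1/(-12636 + (-1 + 17)² - 191*(-1 + 17)) = 1/(-12636 + 16² - 191*16) = 1/(-12636 + 256 - 3056) = 1/(-15436) = -1/15436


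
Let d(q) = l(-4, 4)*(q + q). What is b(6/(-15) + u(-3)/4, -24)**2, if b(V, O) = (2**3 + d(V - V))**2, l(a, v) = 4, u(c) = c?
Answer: 4096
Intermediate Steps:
d(q) = 8*q (d(q) = 4*(q + q) = 4*(2*q) = 8*q)
b(V, O) = 64 (b(V, O) = (2**3 + 8*(V - V))**2 = (8 + 8*0)**2 = (8 + 0)**2 = 8**2 = 64)
b(6/(-15) + u(-3)/4, -24)**2 = 64**2 = 4096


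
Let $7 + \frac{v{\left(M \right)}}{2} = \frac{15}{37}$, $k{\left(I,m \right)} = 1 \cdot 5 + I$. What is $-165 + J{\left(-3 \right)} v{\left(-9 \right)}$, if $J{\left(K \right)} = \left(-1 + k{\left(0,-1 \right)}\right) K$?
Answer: $- \frac{249}{37} \approx -6.7297$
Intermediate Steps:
$k{\left(I,m \right)} = 5 + I$
$v{\left(M \right)} = - \frac{488}{37}$ ($v{\left(M \right)} = -14 + 2 \cdot \frac{15}{37} = -14 + \frac{30}{37} = - \frac{488}{37}$)
$J{\left(K \right)} = 4 K$ ($J{\left(K \right)} = \left(-1 + \left(5 + 0\right)\right) K = \left(-1 + 5\right) K = 4 K$)
$-165 + J{\left(-3 \right)} v{\left(-9 \right)} = -165 + 4 \left(-3\right) \left(- \frac{488}{37}\right) = -165 - - \frac{5856}{37} = -165 + \frac{5856}{37} = - \frac{249}{37}$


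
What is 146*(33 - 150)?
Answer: -17082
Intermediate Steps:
146*(33 - 150) = 146*(-117) = -17082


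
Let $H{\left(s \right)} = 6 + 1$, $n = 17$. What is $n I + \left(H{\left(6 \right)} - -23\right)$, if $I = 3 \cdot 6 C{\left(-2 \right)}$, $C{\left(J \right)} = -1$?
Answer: $-276$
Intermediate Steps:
$H{\left(s \right)} = 7$
$I = -18$ ($I = 3 \cdot 6 \left(-1\right) = 18 \left(-1\right) = -18$)
$n I + \left(H{\left(6 \right)} - -23\right) = 17 \left(-18\right) + \left(7 - -23\right) = -306 + \left(7 + 23\right) = -306 + 30 = -276$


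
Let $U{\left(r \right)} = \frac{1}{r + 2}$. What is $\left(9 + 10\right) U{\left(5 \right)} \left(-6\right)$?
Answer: $- \frac{114}{7} \approx -16.286$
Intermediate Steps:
$U{\left(r \right)} = \frac{1}{2 + r}$
$\left(9 + 10\right) U{\left(5 \right)} \left(-6\right) = \frac{9 + 10}{2 + 5} \left(-6\right) = \frac{19}{7} \left(-6\right) = - \frac{114}{7}$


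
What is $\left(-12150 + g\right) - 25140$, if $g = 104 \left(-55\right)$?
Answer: $-43010$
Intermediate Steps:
$g = -5720$
$\left(-12150 + g\right) - 25140 = \left(-12150 - 5720\right) - 25140 = -17870 - 25140 = -43010$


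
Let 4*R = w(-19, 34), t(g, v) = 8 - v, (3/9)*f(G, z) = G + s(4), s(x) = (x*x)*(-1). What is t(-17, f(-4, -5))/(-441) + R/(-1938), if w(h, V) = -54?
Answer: -83887/569772 ≈ -0.14723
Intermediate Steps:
s(x) = -x² (s(x) = x²*(-1) = -x²)
f(G, z) = -48 + 3*G (f(G, z) = 3*(G - 1*4²) = 3*(G - 1*16) = 3*(G - 16) = 3*(-16 + G) = -48 + 3*G)
R = -27/2 (R = (¼)*(-54) = -27/2 ≈ -13.500)
t(-17, f(-4, -5))/(-441) + R/(-1938) = (8 - (-48 + 3*(-4)))/(-441) - 27/2/(-1938) = (8 - (-48 - 12))*(-1/441) - 27/2*(-1/1938) = (8 - 1*(-60))*(-1/441) + 9/1292 = (8 + 60)*(-1/441) + 9/1292 = 68*(-1/441) + 9/1292 = -68/441 + 9/1292 = -83887/569772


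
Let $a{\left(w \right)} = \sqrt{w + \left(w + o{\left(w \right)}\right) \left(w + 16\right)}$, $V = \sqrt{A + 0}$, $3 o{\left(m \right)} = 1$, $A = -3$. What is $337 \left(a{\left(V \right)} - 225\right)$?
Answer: $-75825 + \frac{337 \sqrt{21 + 156 i \sqrt{3}}}{3} \approx -74468.0 + 1256.0 i$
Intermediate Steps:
$o{\left(m \right)} = \frac{1}{3}$ ($o{\left(m \right)} = \frac{1}{3} \cdot 1 = \frac{1}{3}$)
$V = i \sqrt{3}$ ($V = \sqrt{-3 + 0} = \sqrt{-3} = i \sqrt{3} \approx 1.732 i$)
$a{\left(w \right)} = \sqrt{w + \left(16 + w\right) \left(\frac{1}{3} + w\right)}$ ($a{\left(w \right)} = \sqrt{w + \left(w + \frac{1}{3}\right) \left(w + 16\right)} = \sqrt{w + \left(\frac{1}{3} + w\right) \left(16 + w\right)} = \sqrt{w + \left(16 + w\right) \left(\frac{1}{3} + w\right)}$)
$337 \left(a{\left(V \right)} - 225\right) = 337 \left(\frac{\sqrt{48 + 9 \left(i \sqrt{3}\right)^{2} + 156 i \sqrt{3}}}{3} - 225\right) = 337 \left(\frac{\sqrt{48 + 9 \left(-3\right) + 156 i \sqrt{3}}}{3} - 225\right) = 337 \left(\frac{\sqrt{48 - 27 + 156 i \sqrt{3}}}{3} - 225\right) = 337 \left(\frac{\sqrt{21 + 156 i \sqrt{3}}}{3} - 225\right) = 337 \left(-225 + \frac{\sqrt{21 + 156 i \sqrt{3}}}{3}\right) = -75825 + \frac{337 \sqrt{21 + 156 i \sqrt{3}}}{3}$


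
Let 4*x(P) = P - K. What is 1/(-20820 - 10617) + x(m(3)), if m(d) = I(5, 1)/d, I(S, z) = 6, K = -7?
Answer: 282929/125748 ≈ 2.2500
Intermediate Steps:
m(d) = 6/d
x(P) = 7/4 + P/4 (x(P) = (P - 1*(-7))/4 = (P + 7)/4 = (7 + P)/4 = 7/4 + P/4)
1/(-20820 - 10617) + x(m(3)) = 1/(-20820 - 10617) + (7/4 + (6/3)/4) = 1/(-31437) + (7/4 + (6*(⅓))/4) = -1/31437 + (7/4 + (¼)*2) = -1/31437 + (7/4 + ½) = -1/31437 + 9/4 = 282929/125748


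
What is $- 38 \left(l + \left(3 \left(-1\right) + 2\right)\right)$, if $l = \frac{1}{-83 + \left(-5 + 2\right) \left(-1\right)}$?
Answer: $\frac{1539}{40} \approx 38.475$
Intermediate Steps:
$l = - \frac{1}{80}$ ($l = \frac{1}{-83 - -3} = \frac{1}{-83 + 3} = \frac{1}{-80} = - \frac{1}{80} \approx -0.0125$)
$- 38 \left(l + \left(3 \left(-1\right) + 2\right)\right) = - 38 \left(- \frac{1}{80} + \left(3 \left(-1\right) + 2\right)\right) = - 38 \left(- \frac{1}{80} + \left(-3 + 2\right)\right) = - 38 \left(- \frac{1}{80} - 1\right) = \left(-38\right) \left(- \frac{81}{80}\right) = \frac{1539}{40}$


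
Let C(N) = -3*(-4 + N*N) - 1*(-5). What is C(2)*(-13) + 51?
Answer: -14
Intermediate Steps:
C(N) = 17 - 3*N² (C(N) = -3*(-4 + N²) + 5 = (12 - 3*N²) + 5 = 17 - 3*N²)
C(2)*(-13) + 51 = (17 - 3*2²)*(-13) + 51 = (17 - 3*4)*(-13) + 51 = (17 - 12)*(-13) + 51 = 5*(-13) + 51 = -65 + 51 = -14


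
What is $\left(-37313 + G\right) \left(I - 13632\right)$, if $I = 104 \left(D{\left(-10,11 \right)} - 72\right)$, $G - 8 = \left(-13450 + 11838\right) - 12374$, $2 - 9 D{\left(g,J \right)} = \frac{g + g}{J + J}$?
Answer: $\frac{11896958848}{11} \approx 1.0815 \cdot 10^{9}$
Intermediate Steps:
$D{\left(g,J \right)} = \frac{2}{9} - \frac{g}{9 J}$ ($D{\left(g,J \right)} = \frac{2}{9} - \frac{\left(g + g\right) \frac{1}{J + J}}{9} = \frac{2}{9} - \frac{2 g \frac{1}{2 J}}{9} = \frac{2}{9} - \frac{g \frac{1}{J}}{9} = \frac{2}{9} - \frac{g}{9 J}$)
$G = -13978$ ($G = 8 + \left(\left(-13450 + 11838\right) - 12374\right) = 8 - 13986 = -13978$)
$I = - \frac{737984}{99}$ ($I = 104 \left(\frac{\left(-1\right) \left(-10\right) + 2 \cdot 11}{9 \cdot 11} - 72\right) = 104 \left(\frac{1}{9} \cdot \frac{1}{11} \left(10 + 22\right) - 72\right) = 104 \left(\frac{1}{9} \cdot \frac{1}{11} \cdot 32 - 72\right) = 104 \left(\frac{32}{99} - 72\right) = 104 \left(- \frac{7096}{99}\right) = - \frac{737984}{99} \approx -7454.4$)
$\left(-37313 + G\right) \left(I - 13632\right) = \left(-37313 - 13978\right) \left(- \frac{737984}{99} - 13632\right) = \left(-51291\right) \left(- \frac{2087552}{99}\right) = \frac{11896958848}{11}$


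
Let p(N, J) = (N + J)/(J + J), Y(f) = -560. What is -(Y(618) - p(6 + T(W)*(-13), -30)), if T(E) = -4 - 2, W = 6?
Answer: 5591/10 ≈ 559.10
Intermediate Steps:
T(E) = -6
p(N, J) = (J + N)/(2*J) (p(N, J) = (J + N)/((2*J)) = (J + N)*(1/(2*J)) = (J + N)/(2*J))
-(Y(618) - p(6 + T(W)*(-13), -30)) = -(-560 - (-30 + (6 - 6*(-13)))/(2*(-30))) = -(-560 - (-1)*(-30 + (6 + 78))/(2*30)) = -(-560 - (-1)*(-30 + 84)/(2*30)) = -(-560 - (-1)*54/(2*30)) = -(-560 - 1*(-9/10)) = -(-560 + 9/10) = -1*(-5591/10) = 5591/10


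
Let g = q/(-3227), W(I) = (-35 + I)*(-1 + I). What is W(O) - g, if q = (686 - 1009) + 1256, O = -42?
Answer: 10685530/3227 ≈ 3311.3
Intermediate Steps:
W(I) = (-1 + I)*(-35 + I)
q = 933 (q = -323 + 1256 = 933)
g = -933/3227 (g = 933/(-3227) = 933*(-1/3227) = -933/3227 ≈ -0.28912)
W(O) - g = (35 + (-42)² - 36*(-42)) - 1*(-933/3227) = (35 + 1764 + 1512) + 933/3227 = 3311 + 933/3227 = 10685530/3227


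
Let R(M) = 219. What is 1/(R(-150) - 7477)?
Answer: -1/7258 ≈ -0.00013778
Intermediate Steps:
1/(R(-150) - 7477) = 1/(219 - 7477) = 1/(-7258) = -1/7258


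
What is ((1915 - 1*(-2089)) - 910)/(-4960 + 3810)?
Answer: -1547/575 ≈ -2.6904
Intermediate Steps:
((1915 - 1*(-2089)) - 910)/(-4960 + 3810) = ((1915 + 2089) - 910)/(-1150) = (4004 - 910)*(-1/1150) = 3094*(-1/1150) = -1547/575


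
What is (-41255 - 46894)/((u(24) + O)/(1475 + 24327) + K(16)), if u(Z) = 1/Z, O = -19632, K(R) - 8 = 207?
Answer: -54586091952/132667153 ≈ -411.45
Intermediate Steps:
K(R) = 215 (K(R) = 8 + 207 = 215)
(-41255 - 46894)/((u(24) + O)/(1475 + 24327) + K(16)) = (-41255 - 46894)/((1/24 - 19632)/(1475 + 24327) + 215) = -88149/((1/24 - 19632)/25802 + 215) = -88149/(-471167/24*1/25802 + 215) = -88149/(-471167/619248 + 215) = -88149/132667153/619248 = -88149*619248/132667153 = -54586091952/132667153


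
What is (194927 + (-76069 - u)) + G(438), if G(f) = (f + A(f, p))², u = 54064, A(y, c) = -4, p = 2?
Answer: 253150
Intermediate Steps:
G(f) = (-4 + f)² (G(f) = (f - 4)² = (-4 + f)²)
(194927 + (-76069 - u)) + G(438) = (194927 + (-76069 - 1*54064)) + (-4 + 438)² = (194927 + (-76069 - 54064)) + 434² = (194927 - 130133) + 188356 = 64794 + 188356 = 253150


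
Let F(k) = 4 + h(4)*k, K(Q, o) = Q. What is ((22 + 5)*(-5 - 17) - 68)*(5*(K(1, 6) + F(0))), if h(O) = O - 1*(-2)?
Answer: -16550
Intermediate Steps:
h(O) = 2 + O (h(O) = O + 2 = 2 + O)
F(k) = 4 + 6*k (F(k) = 4 + (2 + 4)*k = 4 + 6*k)
((22 + 5)*(-5 - 17) - 68)*(5*(K(1, 6) + F(0))) = ((22 + 5)*(-5 - 17) - 68)*(5*(1 + (4 + 6*0))) = (27*(-22) - 68)*(5*(1 + (4 + 0))) = (-594 - 68)*(5*(1 + 4)) = -3310*5 = -662*25 = -16550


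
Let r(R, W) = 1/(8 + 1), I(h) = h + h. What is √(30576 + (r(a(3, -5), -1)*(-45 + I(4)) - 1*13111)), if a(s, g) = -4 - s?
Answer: 2*√39287/3 ≈ 132.14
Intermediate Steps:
I(h) = 2*h
r(R, W) = ⅑ (r(R, W) = 1/9 = ⅑)
√(30576 + (r(a(3, -5), -1)*(-45 + I(4)) - 1*13111)) = √(30576 + ((-45 + 2*4)/9 - 1*13111)) = √(30576 + ((-45 + 8)/9 - 13111)) = √(30576 + ((⅑)*(-37) - 13111)) = √(30576 + (-37/9 - 13111)) = √(30576 - 118036/9) = √(157148/9) = 2*√39287/3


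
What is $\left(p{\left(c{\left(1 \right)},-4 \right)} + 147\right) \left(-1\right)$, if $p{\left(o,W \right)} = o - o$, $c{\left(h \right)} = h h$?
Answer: $-147$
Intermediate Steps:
$c{\left(h \right)} = h^{2}$
$p{\left(o,W \right)} = 0$
$\left(p{\left(c{\left(1 \right)},-4 \right)} + 147\right) \left(-1\right) = \left(0 + 147\right) \left(-1\right) = 147 \left(-1\right) = -147$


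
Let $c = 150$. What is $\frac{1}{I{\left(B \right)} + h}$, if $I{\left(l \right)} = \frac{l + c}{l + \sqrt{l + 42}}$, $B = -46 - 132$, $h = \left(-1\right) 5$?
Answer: $- \frac{38529}{186611} - \frac{14 i \sqrt{34}}{186611} \approx -0.20647 - 0.00043745 i$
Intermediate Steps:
$h = -5$
$B = -178$ ($B = -46 - 132 = -178$)
$I{\left(l \right)} = \frac{150 + l}{l + \sqrt{42 + l}}$ ($I{\left(l \right)} = \frac{l + 150}{l + \sqrt{l + 42}} = \frac{150 + l}{l + \sqrt{42 + l}}$)
$\frac{1}{I{\left(B \right)} + h} = \frac{1}{\frac{150 - 178}{-178 + \sqrt{42 - 178}} - 5} = \frac{1}{\frac{1}{-178 + \sqrt{-136}} \left(-28\right) - 5} = \frac{1}{\frac{1}{-178 + 2 i \sqrt{34}} \left(-28\right) - 5} = \frac{1}{- \frac{28}{-178 + 2 i \sqrt{34}} - 5} = \frac{1}{-5 - \frac{28}{-178 + 2 i \sqrt{34}}}$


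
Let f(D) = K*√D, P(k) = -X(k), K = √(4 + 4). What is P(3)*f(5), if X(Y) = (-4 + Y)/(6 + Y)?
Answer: 2*√10/9 ≈ 0.70273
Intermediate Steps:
X(Y) = (-4 + Y)/(6 + Y)
K = 2*√2 (K = √8 = 2*√2 ≈ 2.8284)
P(k) = -(-4 + k)/(6 + k)
f(D) = 2*√2*√D (f(D) = (2*√2)*√D = 2*√2*√D)
P(3)*f(5) = ((4 - 1*3)/(6 + 3))*(2*√2*√5) = ((4 - 3)/9)*(2*√10) = ((⅑)*1)*(2*√10) = (2*√10)/9 = 2*√10/9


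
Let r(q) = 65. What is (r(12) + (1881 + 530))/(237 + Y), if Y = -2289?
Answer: -619/513 ≈ -1.2066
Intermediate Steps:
(r(12) + (1881 + 530))/(237 + Y) = (65 + (1881 + 530))/(237 - 2289) = (65 + 2411)/(-2052) = 2476*(-1/2052) = -619/513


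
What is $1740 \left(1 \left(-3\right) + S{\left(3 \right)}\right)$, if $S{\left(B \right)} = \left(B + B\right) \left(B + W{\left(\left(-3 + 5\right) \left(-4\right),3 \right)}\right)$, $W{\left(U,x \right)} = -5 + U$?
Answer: $-109620$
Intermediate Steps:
$S{\left(B \right)} = 2 B \left(-13 + B\right)$ ($S{\left(B \right)} = \left(B + B\right) \left(B + \left(-5 + \left(-3 + 5\right) \left(-4\right)\right)\right) = 2 B \left(B + \left(-5 + 2 \left(-4\right)\right)\right) = 2 B \left(B - 13\right) = 2 B \left(-13 + B\right)$)
$1740 \left(1 \left(-3\right) + S{\left(3 \right)}\right) = 1740 \left(1 \left(-3\right) + 2 \cdot 3 \left(-13 + 3\right)\right) = 1740 \left(-3 + 2 \cdot 3 \left(-10\right)\right) = 1740 \left(-3 - 60\right) = 1740 \left(-63\right) = -109620$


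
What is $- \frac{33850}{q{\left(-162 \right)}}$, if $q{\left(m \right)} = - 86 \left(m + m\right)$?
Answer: $- \frac{16925}{13932} \approx -1.2148$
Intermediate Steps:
$q{\left(m \right)} = - 172 m$ ($q{\left(m \right)} = - 86 \cdot 2 m = - 172 m$)
$- \frac{33850}{q{\left(-162 \right)}} = - \frac{33850}{\left(-172\right) \left(-162\right)} = - \frac{33850}{27864} = \left(-33850\right) \frac{1}{27864} = - \frac{16925}{13932}$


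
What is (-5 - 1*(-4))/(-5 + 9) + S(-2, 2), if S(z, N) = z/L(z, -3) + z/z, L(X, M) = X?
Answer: 7/4 ≈ 1.7500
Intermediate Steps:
S(z, N) = 2 (S(z, N) = z/z + z/z = 1 + 1 = 2)
(-5 - 1*(-4))/(-5 + 9) + S(-2, 2) = (-5 - 1*(-4))/(-5 + 9) + 2 = (-5 + 4)/4 + 2 = -1*¼ + 2 = -¼ + 2 = 7/4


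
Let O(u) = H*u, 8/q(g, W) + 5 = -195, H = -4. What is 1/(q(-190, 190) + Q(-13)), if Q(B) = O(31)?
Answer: -25/3101 ≈ -0.0080619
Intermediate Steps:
q(g, W) = -1/25 (q(g, W) = 8/(-5 - 195) = 8/(-200) = 8*(-1/200) = -1/25)
O(u) = -4*u
Q(B) = -124 (Q(B) = -4*31 = -124)
1/(q(-190, 190) + Q(-13)) = 1/(-1/25 - 124) = 1/(-3101/25) = -25/3101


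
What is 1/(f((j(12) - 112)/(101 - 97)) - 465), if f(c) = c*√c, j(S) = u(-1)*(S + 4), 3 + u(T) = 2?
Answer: I/(-465*I + 128*√2) ≈ -0.0018675 + 0.00072701*I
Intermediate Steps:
u(T) = -1 (u(T) = -3 + 2 = -1)
j(S) = -4 - S (j(S) = -(S + 4) = -(4 + S) = -4 - S)
f(c) = c^(3/2)
1/(f((j(12) - 112)/(101 - 97)) - 465) = 1/((((-4 - 1*12) - 112)/(101 - 97))^(3/2) - 465) = 1/((((-4 - 12) - 112)/4)^(3/2) - 465) = 1/(((-16 - 112)*(¼))^(3/2) - 465) = 1/((-128*¼)^(3/2) - 465) = 1/((-32)^(3/2) - 465) = 1/(-128*I*√2 - 465) = 1/(-465 - 128*I*√2)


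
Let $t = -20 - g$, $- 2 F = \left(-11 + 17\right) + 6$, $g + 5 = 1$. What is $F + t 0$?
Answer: $-6$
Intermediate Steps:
$g = -4$ ($g = -5 + 1 = -4$)
$F = -6$ ($F = - \frac{\left(-11 + 17\right) + 6}{2} = - \frac{6 + 6}{2} = \left(- \frac{1}{2}\right) 12 = -6$)
$t = -16$ ($t = -20 - -4 = -20 + 4 = -16$)
$F + t 0 = -6 - 0 = -6 + 0 = -6$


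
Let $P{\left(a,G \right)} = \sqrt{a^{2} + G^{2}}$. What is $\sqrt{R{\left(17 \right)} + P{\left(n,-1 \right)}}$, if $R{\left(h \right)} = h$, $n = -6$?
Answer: $\sqrt{17 + \sqrt{37}} \approx 4.8045$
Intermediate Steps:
$P{\left(a,G \right)} = \sqrt{G^{2} + a^{2}}$
$\sqrt{R{\left(17 \right)} + P{\left(n,-1 \right)}} = \sqrt{17 + \sqrt{\left(-1\right)^{2} + \left(-6\right)^{2}}} = \sqrt{17 + \sqrt{1 + 36}} = \sqrt{17 + \sqrt{37}}$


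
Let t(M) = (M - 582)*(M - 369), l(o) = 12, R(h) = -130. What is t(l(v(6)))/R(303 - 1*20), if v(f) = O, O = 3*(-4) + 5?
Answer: -20349/13 ≈ -1565.3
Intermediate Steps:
O = -7 (O = -12 + 5 = -7)
v(f) = -7
t(M) = (-582 + M)*(-369 + M)
t(l(v(6)))/R(303 - 1*20) = (214758 + 12**2 - 951*12)/(-130) = (214758 + 144 - 11412)*(-1/130) = 203490*(-1/130) = -20349/13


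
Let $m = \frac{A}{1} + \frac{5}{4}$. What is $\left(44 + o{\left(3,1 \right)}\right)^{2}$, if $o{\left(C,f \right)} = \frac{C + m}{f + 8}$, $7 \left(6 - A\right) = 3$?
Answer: $\frac{129117769}{63504} \approx 2033.2$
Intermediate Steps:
$A = \frac{39}{7}$ ($A = 6 - \frac{3}{7} = \frac{39}{7} \approx 5.5714$)
$m = \frac{191}{28}$ ($m = \frac{39}{7 \cdot 1} + \frac{5}{4} = \frac{39}{7} \cdot 1 + 5 \cdot \frac{1}{4} = \frac{39}{7} + \frac{5}{4} = \frac{191}{28} \approx 6.8214$)
$o{\left(C,f \right)} = \frac{\frac{191}{28} + C}{8 + f}$ ($o{\left(C,f \right)} = \frac{C + \frac{191}{28}}{f + 8} = \frac{\frac{191}{28} + C}{8 + f}$)
$\left(44 + o{\left(3,1 \right)}\right)^{2} = \left(44 + \frac{\frac{191}{28} + 3}{8 + 1}\right)^{2} = \left(44 + \frac{1}{9} \cdot \frac{275}{28}\right)^{2} = \left(44 + \frac{275}{252}\right)^{2} = \left(\frac{11363}{252}\right)^{2} = \frac{129117769}{63504}$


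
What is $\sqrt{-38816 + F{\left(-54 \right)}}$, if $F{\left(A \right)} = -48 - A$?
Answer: $i \sqrt{38810} \approx 197.0 i$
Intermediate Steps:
$\sqrt{-38816 + F{\left(-54 \right)}} = \sqrt{-38816 - -6} = \sqrt{-38816 + \left(-48 + 54\right)} = \sqrt{-38816 + 6} = \sqrt{-38810} = i \sqrt{38810}$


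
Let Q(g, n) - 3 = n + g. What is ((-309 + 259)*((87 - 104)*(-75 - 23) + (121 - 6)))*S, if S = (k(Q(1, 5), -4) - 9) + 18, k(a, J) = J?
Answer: -445250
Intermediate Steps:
Q(g, n) = 3 + g + n (Q(g, n) = 3 + (n + g) = 3 + (g + n) = 3 + g + n)
S = 5 (S = (-4 - 9) + 18 = -13 + 18 = 5)
((-309 + 259)*((87 - 104)*(-75 - 23) + (121 - 6)))*S = ((-309 + 259)*((87 - 104)*(-75 - 23) + (121 - 6)))*5 = -50*(-17*(-98) + 115)*5 = -50*(1666 + 115)*5 = -50*1781*5 = -89050*5 = -445250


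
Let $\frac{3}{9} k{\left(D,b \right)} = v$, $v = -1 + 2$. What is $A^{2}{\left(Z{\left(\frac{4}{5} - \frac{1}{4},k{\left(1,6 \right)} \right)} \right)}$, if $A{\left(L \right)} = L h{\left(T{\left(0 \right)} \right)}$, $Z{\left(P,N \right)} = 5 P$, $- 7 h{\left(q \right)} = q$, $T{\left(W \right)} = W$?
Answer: $0$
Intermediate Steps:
$h{\left(q \right)} = - \frac{q}{7}$
$v = 1$
$k{\left(D,b \right)} = 3$ ($k{\left(D,b \right)} = 3 \cdot 1 = 3$)
$A{\left(L \right)} = 0$ ($A{\left(L \right)} = L \left(\left(- \frac{1}{7}\right) 0\right) = L 0 = 0$)
$A^{2}{\left(Z{\left(\frac{4}{5} - \frac{1}{4},k{\left(1,6 \right)} \right)} \right)} = 0^{2} = 0$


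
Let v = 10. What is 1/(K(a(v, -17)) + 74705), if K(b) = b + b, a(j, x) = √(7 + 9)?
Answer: 1/74713 ≈ 1.3385e-5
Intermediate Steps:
a(j, x) = 4 (a(j, x) = √16 = 4)
K(b) = 2*b
1/(K(a(v, -17)) + 74705) = 1/(2*4 + 74705) = 1/(8 + 74705) = 1/74713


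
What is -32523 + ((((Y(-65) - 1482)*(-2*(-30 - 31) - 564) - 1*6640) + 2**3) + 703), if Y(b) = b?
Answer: 645322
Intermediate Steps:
-32523 + ((((Y(-65) - 1482)*(-2*(-30 - 31) - 564) - 1*6640) + 2**3) + 703) = -32523 + ((((-65 - 1482)*(-2*(-30 - 31) - 564) - 1*6640) + 2**3) + 703) = -32523 + (((-1547*(-2*(-61) - 564) - 6640) + 8) + 703) = -32523 + (((-1547*(122 - 564) - 6640) + 8) + 703) = -32523 + (((-1547*(-442) - 6640) + 8) + 703) = -32523 + (((683774 - 6640) + 8) + 703) = -32523 + ((677134 + 8) + 703) = -32523 + (677142 + 703) = -32523 + 677845 = 645322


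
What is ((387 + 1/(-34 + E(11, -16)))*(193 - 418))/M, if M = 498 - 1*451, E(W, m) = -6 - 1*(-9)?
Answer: -2699100/1457 ≈ -1852.5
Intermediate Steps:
E(W, m) = 3 (E(W, m) = -6 + 9 = 3)
M = 47 (M = 498 - 451 = 47)
((387 + 1/(-34 + E(11, -16)))*(193 - 418))/M = ((387 + 1/(-34 + 3))*(193 - 418))/47 = ((387 + 1/(-31))*(-225))*(1/47) = ((387 - 1/31)*(-225))*(1/47) = ((11996/31)*(-225))*(1/47) = -2699100/31*1/47 = -2699100/1457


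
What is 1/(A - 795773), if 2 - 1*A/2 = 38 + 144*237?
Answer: -1/864101 ≈ -1.1573e-6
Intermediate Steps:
A = -68328 (A = 4 - 2*(38 + 144*237) = 4 - 2*(38 + 34128) = 4 - 2*34166 = 4 - 68332 = -68328)
1/(A - 795773) = 1/(-68328 - 795773) = 1/(-864101) = -1/864101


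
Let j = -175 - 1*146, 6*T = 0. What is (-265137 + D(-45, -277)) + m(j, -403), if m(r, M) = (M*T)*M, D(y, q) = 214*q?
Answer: -324415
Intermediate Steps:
T = 0 (T = (⅙)*0 = 0)
j = -321 (j = -175 - 146 = -321)
m(r, M) = 0 (m(r, M) = (M*0)*M = 0*M = 0)
(-265137 + D(-45, -277)) + m(j, -403) = (-265137 + 214*(-277)) + 0 = (-265137 - 59278) + 0 = -324415 + 0 = -324415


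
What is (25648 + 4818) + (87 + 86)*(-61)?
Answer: 19913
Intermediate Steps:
(25648 + 4818) + (87 + 86)*(-61) = 30466 + 173*(-61) = 30466 - 10553 = 19913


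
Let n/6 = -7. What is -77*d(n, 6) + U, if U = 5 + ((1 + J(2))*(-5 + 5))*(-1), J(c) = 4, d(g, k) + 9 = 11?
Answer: -149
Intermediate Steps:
n = -42 (n = 6*(-7) = -42)
d(g, k) = 2 (d(g, k) = -9 + 11 = 2)
U = 5 (U = 5 + ((1 + 4)*(-5 + 5))*(-1) = 5 + (5*0)*(-1) = 5 + 0*(-1) = 5 + 0 = 5)
-77*d(n, 6) + U = -77*2 + 5 = -154 + 5 = -149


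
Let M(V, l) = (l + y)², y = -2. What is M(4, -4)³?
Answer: 46656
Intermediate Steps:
M(V, l) = (-2 + l)² (M(V, l) = (l - 2)² = (-2 + l)²)
M(4, -4)³ = ((-2 - 4)²)³ = ((-6)²)³ = 36³ = 46656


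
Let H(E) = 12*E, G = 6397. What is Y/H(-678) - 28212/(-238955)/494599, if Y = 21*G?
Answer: -5292291299720111/320522883770040 ≈ -16.511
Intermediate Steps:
Y = 134337 (Y = 21*6397 = 134337)
Y/H(-678) - 28212/(-238955)/494599 = 134337/((12*(-678))) - 28212/(-238955)/494599 = 134337/(-8136) - 28212*(-1/238955)*(1/494599) = 134337*(-1/8136) + (28212/238955)*(1/494599) = -44779/2712 + 28212/118186904045 = -5292291299720111/320522883770040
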